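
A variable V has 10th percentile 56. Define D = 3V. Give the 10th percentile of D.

Since a = 3 > 0 the transformation is increasing, so the 10th percentile of D = a·(P_{10} of V) + b = 3·56 = 168.

10th percentile of D = 168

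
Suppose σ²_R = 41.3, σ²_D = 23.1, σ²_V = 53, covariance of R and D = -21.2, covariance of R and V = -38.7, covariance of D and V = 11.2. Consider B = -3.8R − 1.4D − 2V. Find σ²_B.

σ²_B = 102.56

σ²_B = a²·σ²_R + b²·σ²_D + c²·σ²_V + 2ab·covariance of R and D + 2ac·covariance of R and V + 2bc·covariance of D and V, with a = -3.8, b = -1.4, c = -2.
= 596.372 + 45.276 + 212 + (-225.568) + (-588.24) + 62.72
= 102.56.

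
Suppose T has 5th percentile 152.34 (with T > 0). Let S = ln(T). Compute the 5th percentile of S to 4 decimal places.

ln(T) is increasing, so P_{5}(S) = g(P_{5}(T)) ≈ 5.0261.

5th percentile of S = 5.0261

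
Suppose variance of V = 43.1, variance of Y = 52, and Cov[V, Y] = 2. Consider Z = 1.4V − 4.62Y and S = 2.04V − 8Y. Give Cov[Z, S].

Cov[Z, S] = 2003.764

By bilinearity, Cov[Z, S] = ac·variance of V + bd·variance of Y + (ad+bc)·Cov[V, Y], with a=1.4, b=-4.62, c=2.04, d=-8.
ac·variance of V = 1.4·2.04·43.1 = 123.0936
bd·variance of Y = (-4.62)·(-8)·52 = 1921.92
(ad+bc)·Cov[V, Y] = (-20.6248)·2 = -41.2496
Cov[Z, S] = 123.0936 + 1921.92 + (-41.2496) = 2003.764.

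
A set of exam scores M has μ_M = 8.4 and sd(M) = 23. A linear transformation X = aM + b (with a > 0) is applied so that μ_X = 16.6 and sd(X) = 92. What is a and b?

sd(X) = a·sd(M) (a > 0), so a = 92/23 = 4.
μ_X = a·μ_M + b, so b = 16.6 − 4·8.4 = -17.

a = 4, b = -17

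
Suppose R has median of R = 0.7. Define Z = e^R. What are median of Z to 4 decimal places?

median of Z = 2.0138

e^R is monotone on this domain, so median of Z = exp(0.7) ≈ 2.0138.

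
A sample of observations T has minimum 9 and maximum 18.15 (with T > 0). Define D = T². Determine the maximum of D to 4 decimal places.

T² is increasing on this domain, so max(D) comes from max(T) = 18.15: max(D) = square(18.15) = 329.4225.

max(D) = 329.4225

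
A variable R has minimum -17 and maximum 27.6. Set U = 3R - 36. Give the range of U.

Range(U) = 133.8

Range of R = 27.6 − (-17) = 44.6.
Range(U) = |a|·Range(R) = |3|·44.6 = 133.8.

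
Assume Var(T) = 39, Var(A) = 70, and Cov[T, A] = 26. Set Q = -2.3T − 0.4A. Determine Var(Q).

Var(Q) = a²·Var(T) + b²·Var(A) + 2ab·Cov[T, A] with a = -2.3, b = -0.4.
= (-2.3)²·39 + (-0.4)²·70 + 2·(-2.3)·(-0.4)·26
= 206.31 + 11.2 + 47.84 = 265.35.

Var(Q) = 265.35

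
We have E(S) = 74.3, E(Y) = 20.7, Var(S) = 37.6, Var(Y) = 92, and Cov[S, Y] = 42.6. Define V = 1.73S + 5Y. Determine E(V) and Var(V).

E(V) = 232.039, Var(V) = 3149.51304

E(V) = 1.73·E(S) + 5·E(Y) = 1.73·74.3 + 5·20.7 = 232.039.
Var(V) = a²·Var(S) + b²·Var(Y) + 2ab·Cov[S, Y] with a = 1.73, b = 5.
= 1.73²·37.6 + 5²·92 + 2·1.73·5·42.6
= 112.53304 + 2300 + 736.98 = 3149.51304.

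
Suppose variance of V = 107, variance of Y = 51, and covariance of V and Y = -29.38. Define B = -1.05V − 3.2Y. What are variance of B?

variance of B = 442.7739

variance of B = a²·variance of V + b²·variance of Y + 2ab·covariance of V and Y with a = -1.05, b = -3.2.
= (-1.05)²·107 + (-3.2)²·51 + 2·(-1.05)·(-3.2)·(-29.38)
= 117.9675 + 522.24 + (-197.4336) = 442.7739.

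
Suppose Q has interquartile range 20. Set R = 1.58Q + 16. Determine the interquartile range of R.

Under R = aQ + b, IQR(R) = |a|·IQR(Q) = |1.58|·20 = 31.6 (shifts cancel; spread scales by |a|).

IQR(R) = 31.6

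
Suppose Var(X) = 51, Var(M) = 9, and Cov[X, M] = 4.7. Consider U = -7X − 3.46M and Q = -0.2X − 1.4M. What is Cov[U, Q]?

By bilinearity, Cov[U, Q] = ac·Var(X) + bd·Var(M) + (ad+bc)·Cov[X, M], with a=-7, b=-3.46, c=-0.2, d=-1.4.
ac·Var(X) = (-7)·(-0.2)·51 = 71.4
bd·Var(M) = (-3.46)·(-1.4)·9 = 43.596
(ad+bc)·Cov[X, M] = (10.492)·4.7 = 49.3124
Cov[U, Q] = 71.4 + 43.596 + 49.3124 = 164.3084.

Cov[U, Q] = 164.3084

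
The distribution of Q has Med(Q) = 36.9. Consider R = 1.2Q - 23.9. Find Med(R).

A linear map preserves order up to sign, so Med(R) = a·Med(Q) + b = 1.2·36.9 + (-23.9) = 20.38.

Med(R) = 20.38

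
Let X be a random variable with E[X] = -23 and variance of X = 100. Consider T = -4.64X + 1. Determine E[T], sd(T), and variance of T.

E[T] = 107.72, sd(T) = 46.4, variance of T = 2152.96

T = -4.64X + 1 is linear with a = -4.64, b = 1.
E[T] = a·E[X] + b = (-4.64)·(-23) + 1 = 107.72.
sd(X) = √100 = 10.
sd(T) = |a|·sd(X) = |-4.64|·10 = 46.4.
variance of T = a²·variance of X = (-4.64)²·100 = 2152.96 (the additive constant 1 does not affect variance).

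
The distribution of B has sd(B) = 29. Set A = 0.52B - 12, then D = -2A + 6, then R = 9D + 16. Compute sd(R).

sd(A) = |0.52|·29 = 15.08.
sd(D) = |-2|·15.08 = 30.16.
sd(R) = |9|·30.16 = 271.44.

sd(R) = 271.44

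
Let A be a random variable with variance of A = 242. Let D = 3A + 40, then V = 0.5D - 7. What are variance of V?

variance of V = 544.5

variance of D = 3²·242 = 2178.
variance of V = 0.5²·2178 = 544.5.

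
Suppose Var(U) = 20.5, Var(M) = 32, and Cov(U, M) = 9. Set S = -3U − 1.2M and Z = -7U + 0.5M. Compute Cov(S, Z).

By bilinearity, Cov(S, Z) = ac·Var(U) + bd·Var(M) + (ad+bc)·Cov(U, M), with a=-3, b=-1.2, c=-7, d=0.5.
ac·Var(U) = (-3)·(-7)·20.5 = 430.5
bd·Var(M) = (-1.2)·0.5·32 = -19.2
(ad+bc)·Cov(U, M) = (6.9)·9 = 62.1
Cov(S, Z) = 430.5 + (-19.2) + 62.1 = 473.4.

Cov(S, Z) = 473.4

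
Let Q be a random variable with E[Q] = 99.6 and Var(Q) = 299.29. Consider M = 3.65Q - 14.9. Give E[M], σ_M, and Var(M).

M = 3.65Q - 14.9 is linear with a = 3.65, b = -14.9.
E[M] = a·E[Q] + b = 3.65·99.6 + (-14.9) = 348.64.
σ_Q = √299.29 = 17.3.
σ_M = |a|·σ_Q = |3.65|·17.3 = 63.145.
Var(M) = a²·Var(Q) = 3.65²·299.29 = 3987.291025 (the additive constant -14.9 does not affect variance).

E[M] = 348.64, σ_M = 63.145, Var(M) = 3987.291025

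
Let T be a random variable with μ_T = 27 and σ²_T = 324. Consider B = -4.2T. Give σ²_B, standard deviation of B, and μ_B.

B = -4.2T is linear with a = -4.2, b = 0.
σ²_B = a²·σ²_T = (-4.2)²·324 = 5715.36.
standard deviation of T = √324 = 18.
standard deviation of B = |a|·standard deviation of T = |-4.2|·18 = 75.6.
μ_B = a·μ_T + b = (-4.2)·27 = -113.4.

σ²_B = 5715.36, standard deviation of B = 75.6, μ_B = -113.4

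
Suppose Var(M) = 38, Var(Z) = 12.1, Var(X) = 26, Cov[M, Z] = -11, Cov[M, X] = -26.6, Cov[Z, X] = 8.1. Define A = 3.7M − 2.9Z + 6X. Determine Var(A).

Var(A) = 331.121

Var(A) = a²·Var(M) + b²·Var(Z) + c²·Var(X) + 2ab·Cov[M, Z] + 2ac·Cov[M, X] + 2bc·Cov[Z, X], with a = 3.7, b = -2.9, c = 6.
= 520.22 + 101.761 + 936 + 236.06 + (-1181.04) + (-281.88)
= 331.121.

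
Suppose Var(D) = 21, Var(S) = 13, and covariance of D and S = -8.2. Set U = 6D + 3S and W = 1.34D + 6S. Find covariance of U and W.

covariance of U and W = 74.676

By bilinearity, covariance of U and W = ac·Var(D) + bd·Var(S) + (ad+bc)·covariance of D and S, with a=6, b=3, c=1.34, d=6.
ac·Var(D) = 6·1.34·21 = 168.84
bd·Var(S) = 3·6·13 = 234
(ad+bc)·covariance of D and S = (40.02)·(-8.2) = -328.164
covariance of U and W = 168.84 + 234 + (-328.164) = 74.676.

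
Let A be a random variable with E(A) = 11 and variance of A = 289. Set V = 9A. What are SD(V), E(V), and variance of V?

V = 9A is linear with a = 9, b = 0.
SD(A) = √289 = 17.
SD(V) = |a|·SD(A) = |9|·17 = 153.
E(V) = a·E(A) + b = 9·11 = 99.
variance of V = a²·variance of A = 9²·289 = 23409.

SD(V) = 153, E(V) = 99, variance of V = 23409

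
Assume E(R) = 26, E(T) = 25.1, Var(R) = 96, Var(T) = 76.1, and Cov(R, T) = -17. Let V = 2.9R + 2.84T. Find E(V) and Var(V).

E(V) = 2.9·E(R) + 2.84·E(T) = 2.9·26 + 2.84·25.1 = 146.684.
Var(V) = a²·Var(R) + b²·Var(T) + 2ab·Cov(R, T) with a = 2.9, b = 2.84.
= 2.9²·96 + 2.84²·76.1 + 2·2.9·2.84·(-17)
= 807.36 + 613.79216 + (-280.024) = 1141.12816.

E(V) = 146.684, Var(V) = 1141.12816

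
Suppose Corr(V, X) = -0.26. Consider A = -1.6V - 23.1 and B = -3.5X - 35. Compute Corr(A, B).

Linear rescalings preserve correlation up to sign; here the slopes -1.6 and -3.5 have the same sign, so Corr(A, B) = Corr(V, X) = -0.26.

Corr(A, B) = -0.26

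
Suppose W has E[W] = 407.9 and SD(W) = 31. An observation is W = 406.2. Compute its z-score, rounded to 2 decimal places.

z = (W − E[W]) / SD(W) = (406.2 − 407.9) / 31 ≈ -0.05.

z = -0.05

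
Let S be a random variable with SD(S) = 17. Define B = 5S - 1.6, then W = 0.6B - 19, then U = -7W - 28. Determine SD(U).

SD(B) = |5|·17 = 85.
SD(W) = |0.6|·85 = 51.
SD(U) = |-7|·51 = 357.

SD(U) = 357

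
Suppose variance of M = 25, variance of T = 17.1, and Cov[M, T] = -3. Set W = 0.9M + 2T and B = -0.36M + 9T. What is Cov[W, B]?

By bilinearity, Cov[W, B] = ac·variance of M + bd·variance of T + (ad+bc)·Cov[M, T], with a=0.9, b=2, c=-0.36, d=9.
ac·variance of M = 0.9·(-0.36)·25 = -8.1
bd·variance of T = 2·9·17.1 = 307.8
(ad+bc)·Cov[M, T] = (7.38)·(-3) = -22.14
Cov[W, B] = -8.1 + 307.8 + (-22.14) = 277.56.

Cov[W, B] = 277.56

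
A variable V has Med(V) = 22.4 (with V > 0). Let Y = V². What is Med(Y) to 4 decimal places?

Med(Y) = 501.76

V² is monotone on this domain, so Med(Y) = square(22.4) = 501.76.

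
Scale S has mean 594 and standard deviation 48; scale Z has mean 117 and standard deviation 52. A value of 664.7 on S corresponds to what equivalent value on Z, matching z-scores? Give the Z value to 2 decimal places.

Z = 193.59

z = (664.7 − 594)/48 ≈ 1.4729.
Z = 117 + z·52 = 117 + (664.7 − 594)·52/48 ≈ 193.59.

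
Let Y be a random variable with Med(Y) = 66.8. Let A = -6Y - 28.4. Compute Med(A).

Med(A) = -429.2

A linear map preserves order up to sign, so Med(A) = a·Med(Y) + b = (-6)·66.8 + (-28.4) = -429.2.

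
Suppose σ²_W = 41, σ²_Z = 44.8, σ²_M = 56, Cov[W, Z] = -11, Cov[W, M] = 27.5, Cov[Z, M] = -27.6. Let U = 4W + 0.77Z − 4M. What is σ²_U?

σ²_U = a²·σ²_W + b²·σ²_Z + c²·σ²_M + 2ab·Cov[W, Z] + 2ac·Cov[W, M] + 2bc·Cov[Z, M], with a = 4, b = 0.77, c = -4.
= 656 + 26.56192 + 896 + (-67.76) + (-880) + 170.016
= 800.81792.

σ²_U = 800.81792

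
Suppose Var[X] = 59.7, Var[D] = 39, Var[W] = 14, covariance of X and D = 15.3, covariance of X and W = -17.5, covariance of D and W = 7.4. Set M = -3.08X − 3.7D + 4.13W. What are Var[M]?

Var[M] = 1906.81748

Var[M] = a²·Var[X] + b²·Var[D] + c²·Var[W] + 2ab·covariance of X and D + 2ac·covariance of X and W + 2bc·covariance of D and W, with a = -3.08, b = -3.7, c = 4.13.
= 566.33808 + 533.91 + 238.7966 + 348.7176 + 445.214 + (-226.1588)
= 1906.81748.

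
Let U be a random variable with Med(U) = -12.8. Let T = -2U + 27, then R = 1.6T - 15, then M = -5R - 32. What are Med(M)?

Med(M) = -377.8

Med(T) = (-2)·(-12.8) + 27 = 52.6.
Med(R) = 1.6·52.6 + (-15) = 69.16.
Med(M) = (-5)·69.16 + (-32) = -377.8.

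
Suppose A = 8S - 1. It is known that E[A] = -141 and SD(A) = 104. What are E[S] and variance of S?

E[S] = -17.5, variance of S = 169

From A = 8S - 1: E[A] = a·E[S] + b, so E[S] = (E[A] − b)/a = (-141 − (-1))/8 = -17.5.
variance of A = 104² = 10816.
variance of A = a²·variance of S, so variance of S = 10816/8² = 169.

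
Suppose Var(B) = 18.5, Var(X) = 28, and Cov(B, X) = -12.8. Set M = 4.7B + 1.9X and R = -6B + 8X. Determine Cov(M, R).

Cov(M, R) = -431.46

By bilinearity, Cov(M, R) = ac·Var(B) + bd·Var(X) + (ad+bc)·Cov(B, X), with a=4.7, b=1.9, c=-6, d=8.
ac·Var(B) = 4.7·(-6)·18.5 = -521.7
bd·Var(X) = 1.9·8·28 = 425.6
(ad+bc)·Cov(B, X) = (26.2)·(-12.8) = -335.36
Cov(M, R) = -521.7 + 425.6 + (-335.36) = -431.46.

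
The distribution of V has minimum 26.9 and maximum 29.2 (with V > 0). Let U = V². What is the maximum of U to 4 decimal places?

V² is increasing on this domain, so max(U) comes from max(V) = 29.2: max(U) = square(29.2) = 852.64.

max(U) = 852.64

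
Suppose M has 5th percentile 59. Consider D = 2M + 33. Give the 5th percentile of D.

Since a = 2 > 0 the transformation is increasing, so the 5th percentile of D = a·(P_{5} of M) + b = 2·59 + 33 = 151.

5th percentile of D = 151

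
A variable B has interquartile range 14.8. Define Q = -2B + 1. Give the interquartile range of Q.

IQR(Q) = 29.6

Under Q = aB + b, IQR(Q) = |a|·IQR(B) = |-2|·14.8 = 29.6 (shifts cancel; spread scales by |a|).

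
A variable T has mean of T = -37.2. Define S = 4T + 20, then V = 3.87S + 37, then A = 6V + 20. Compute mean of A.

mean of A = -2748.736

mean of S = 4·(-37.2) + 20 = -128.8.
mean of V = 3.87·(-128.8) + 37 = -461.456.
mean of A = 6·(-461.456) + 20 = -2748.736.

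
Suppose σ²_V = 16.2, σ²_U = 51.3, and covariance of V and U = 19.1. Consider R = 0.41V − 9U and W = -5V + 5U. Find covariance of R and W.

covariance of R and W = -1443.055

By bilinearity, covariance of R and W = ac·σ²_V + bd·σ²_U + (ad+bc)·covariance of V and U, with a=0.41, b=-9, c=-5, d=5.
ac·σ²_V = 0.41·(-5)·16.2 = -33.21
bd·σ²_U = (-9)·5·51.3 = -2308.5
(ad+bc)·covariance of V and U = (47.05)·19.1 = 898.655
covariance of R and W = -33.21 + (-2308.5) + 898.655 = -1443.055.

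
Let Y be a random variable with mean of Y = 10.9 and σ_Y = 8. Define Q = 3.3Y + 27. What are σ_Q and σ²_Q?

Q = 3.3Y + 27 is linear with a = 3.3, b = 27.
σ_Q = |a|·σ_Y = |3.3|·8 = 26.4.
σ²_Y = 8² = 64.
σ²_Q = a²·σ²_Y = 3.3²·64 = 696.96 (the additive constant 27 does not affect variance).

σ_Q = 26.4, σ²_Q = 696.96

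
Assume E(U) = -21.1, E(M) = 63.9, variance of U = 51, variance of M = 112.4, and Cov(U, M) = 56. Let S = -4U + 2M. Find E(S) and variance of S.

E(S) = (-4)·E(U) + 2·E(M) = (-4)·(-21.1) + 2·63.9 = 212.2.
variance of S = a²·variance of U + b²·variance of M + 2ab·Cov(U, M) with a = -4, b = 2.
= (-4)²·51 + 2²·112.4 + 2·(-4)·2·56
= 816 + 449.6 + (-896) = 369.6.

E(S) = 212.2, variance of S = 369.6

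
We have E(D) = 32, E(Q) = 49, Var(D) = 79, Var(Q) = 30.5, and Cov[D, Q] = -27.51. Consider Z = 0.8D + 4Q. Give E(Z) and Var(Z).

E(Z) = 0.8·E(D) + 4·E(Q) = 0.8·32 + 4·49 = 221.6.
Var(Z) = a²·Var(D) + b²·Var(Q) + 2ab·Cov[D, Q] with a = 0.8, b = 4.
= 0.8²·79 + 4²·30.5 + 2·0.8·4·(-27.51)
= 50.56 + 488 + (-176.064) = 362.496.

E(Z) = 221.6, Var(Z) = 362.496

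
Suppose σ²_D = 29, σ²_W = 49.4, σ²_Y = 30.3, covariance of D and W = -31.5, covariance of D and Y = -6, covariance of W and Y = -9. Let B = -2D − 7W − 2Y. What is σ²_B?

σ²_B = 1475.8

σ²_B = a²·σ²_D + b²·σ²_W + c²·σ²_Y + 2ab·covariance of D and W + 2ac·covariance of D and Y + 2bc·covariance of W and Y, with a = -2, b = -7, c = -2.
= 116 + 2420.6 + 121.2 + (-882) + (-48) + (-252)
= 1475.8.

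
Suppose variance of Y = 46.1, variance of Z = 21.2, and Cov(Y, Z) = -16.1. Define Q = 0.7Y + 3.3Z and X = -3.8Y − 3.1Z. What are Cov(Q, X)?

By bilinearity, Cov(Q, X) = ac·variance of Y + bd·variance of Z + (ad+bc)·Cov(Y, Z), with a=0.7, b=3.3, c=-3.8, d=-3.1.
ac·variance of Y = 0.7·(-3.8)·46.1 = -122.626
bd·variance of Z = 3.3·(-3.1)·21.2 = -216.876
(ad+bc)·Cov(Y, Z) = (-14.71)·(-16.1) = 236.831
Cov(Q, X) = -122.626 + (-216.876) + 236.831 = -102.671.

Cov(Q, X) = -102.671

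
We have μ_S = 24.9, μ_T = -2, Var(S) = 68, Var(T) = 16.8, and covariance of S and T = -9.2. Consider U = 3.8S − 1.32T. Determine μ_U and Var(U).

μ_U = 3.8·μ_S + (-1.32)·μ_T = 3.8·24.9 + (-1.32)·(-2) = 97.26.
Var(U) = a²·Var(S) + b²·Var(T) + 2ab·covariance of S and T with a = 3.8, b = -1.32.
= 3.8²·68 + (-1.32)²·16.8 + 2·3.8·(-1.32)·(-9.2)
= 981.92 + 29.27232 + 92.2944 = 1103.48672.

μ_U = 97.26, Var(U) = 1103.48672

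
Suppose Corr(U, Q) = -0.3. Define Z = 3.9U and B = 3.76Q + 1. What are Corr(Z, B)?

Linear rescalings preserve correlation up to sign; here the slopes 3.9 and 3.76 have the same sign, so Corr(Z, B) = Corr(U, Q) = -0.3.

Corr(Z, B) = -0.3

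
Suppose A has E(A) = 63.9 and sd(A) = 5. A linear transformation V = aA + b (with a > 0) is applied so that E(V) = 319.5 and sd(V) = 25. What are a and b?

sd(V) = a·sd(A) (a > 0), so a = 25/5 = 5.
E(V) = a·E(A) + b, so b = 319.5 − 5·63.9 = 0.

a = 5, b = 0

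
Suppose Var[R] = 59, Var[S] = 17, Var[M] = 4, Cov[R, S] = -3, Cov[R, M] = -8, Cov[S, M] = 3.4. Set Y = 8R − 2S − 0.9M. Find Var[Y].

Var[Y] = a²·Var[R] + b²·Var[S] + c²·Var[M] + 2ab·Cov[R, S] + 2ac·Cov[R, M] + 2bc·Cov[S, M], with a = 8, b = -2, c = -0.9.
= 3776 + 68 + 3.24 + 96 + 115.2 + 12.24
= 4070.68.

Var[Y] = 4070.68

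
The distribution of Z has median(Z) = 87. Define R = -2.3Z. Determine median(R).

A linear map preserves order up to sign, so median(R) = a·median(Z) + b = (-2.3)·87 = -200.1.

median(R) = -200.1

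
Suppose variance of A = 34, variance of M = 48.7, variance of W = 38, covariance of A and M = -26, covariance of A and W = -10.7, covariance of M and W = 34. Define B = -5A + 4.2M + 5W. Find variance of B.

variance of B = a²·variance of A + b²·variance of M + c²·variance of W + 2ab·covariance of A and M + 2ac·covariance of A and W + 2bc·covariance of M and W, with a = -5, b = 4.2, c = 5.
= 850 + 859.068 + 950 + 1092 + 535 + 1428
= 5714.068.

variance of B = 5714.068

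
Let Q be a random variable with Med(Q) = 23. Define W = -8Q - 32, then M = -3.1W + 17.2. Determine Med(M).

Med(M) = 686.8

Med(W) = (-8)·23 + (-32) = -216.
Med(M) = (-3.1)·(-216) + 17.2 = 686.8.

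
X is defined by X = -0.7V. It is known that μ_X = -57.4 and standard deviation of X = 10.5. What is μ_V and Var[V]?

From X = -0.7V: μ_X = a·μ_V + b, so μ_V = (μ_X − b)/a = (-57.4 − 0)/(-0.7) = 82.
Var[X] = 10.5² = 110.25.
Var[X] = a²·Var[V], so Var[V] = 110.25/(-0.7)² = 225.

μ_V = 82, Var[V] = 225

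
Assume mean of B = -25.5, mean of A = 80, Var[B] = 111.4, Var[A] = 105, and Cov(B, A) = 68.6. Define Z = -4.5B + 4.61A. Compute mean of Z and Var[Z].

mean of Z = 483.55, Var[Z] = 1641.1065

mean of Z = (-4.5)·mean of B + 4.61·mean of A = (-4.5)·(-25.5) + 4.61·80 = 483.55.
Var[Z] = a²·Var[B] + b²·Var[A] + 2ab·Cov(B, A) with a = -4.5, b = 4.61.
= (-4.5)²·111.4 + 4.61²·105 + 2·(-4.5)·4.61·68.6
= 2255.85 + 2231.4705 + (-2846.214) = 1641.1065.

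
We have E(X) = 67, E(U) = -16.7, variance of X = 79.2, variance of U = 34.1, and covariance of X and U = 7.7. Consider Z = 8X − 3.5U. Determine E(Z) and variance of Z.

E(Z) = 8·E(X) + (-3.5)·E(U) = 8·67 + (-3.5)·(-16.7) = 594.45.
variance of Z = a²·variance of X + b²·variance of U + 2ab·covariance of X and U with a = 8, b = -3.5.
= 8²·79.2 + (-3.5)²·34.1 + 2·8·(-3.5)·7.7
= 5068.8 + 417.725 + (-431.2) = 5055.325.

E(Z) = 594.45, variance of Z = 5055.325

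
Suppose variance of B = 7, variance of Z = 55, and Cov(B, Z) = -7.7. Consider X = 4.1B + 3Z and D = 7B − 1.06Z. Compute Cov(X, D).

Cov(X, D) = -102.2358

By bilinearity, Cov(X, D) = ac·variance of B + bd·variance of Z + (ad+bc)·Cov(B, Z), with a=4.1, b=3, c=7, d=-1.06.
ac·variance of B = 4.1·7·7 = 200.9
bd·variance of Z = 3·(-1.06)·55 = -174.9
(ad+bc)·Cov(B, Z) = (16.654)·(-7.7) = -128.2358
Cov(X, D) = 200.9 + (-174.9) + (-128.2358) = -102.2358.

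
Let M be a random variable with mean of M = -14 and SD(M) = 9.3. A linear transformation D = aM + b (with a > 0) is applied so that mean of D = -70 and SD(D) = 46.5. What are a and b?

a = 5, b = 0

SD(D) = a·SD(M) (a > 0), so a = 46.5/9.3 = 5.
mean of D = a·mean of M + b, so b = -70 − 5·(-14) = 0.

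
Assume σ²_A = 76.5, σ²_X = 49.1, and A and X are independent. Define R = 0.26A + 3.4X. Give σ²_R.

σ²_R = 572.7674

σ²_R = a²·σ²_A + b²·σ²_X + 2ab·Cov[A, X] with a = 0.26, b = 3.4.
Independence gives Cov[A, X] = 0.
= 0.26²·76.5 + 3.4²·49.1 + 2·0.26·3.4·0
= 5.1714 + 567.596 + 0 = 572.7674.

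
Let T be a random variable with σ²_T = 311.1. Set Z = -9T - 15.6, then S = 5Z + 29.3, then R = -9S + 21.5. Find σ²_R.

σ²_R = 51028177.5

σ²_Z = (-9)²·311.1 = 25199.1.
σ²_S = 5²·25199.1 = 629977.5.
σ²_R = (-9)²·629977.5 = 51028177.5.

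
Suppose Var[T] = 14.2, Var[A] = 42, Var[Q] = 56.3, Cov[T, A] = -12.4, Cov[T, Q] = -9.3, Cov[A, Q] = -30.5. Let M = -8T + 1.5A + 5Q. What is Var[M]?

Var[M] = a²·Var[T] + b²·Var[A] + c²·Var[Q] + 2ab·Cov[T, A] + 2ac·Cov[T, Q] + 2bc·Cov[A, Q], with a = -8, b = 1.5, c = 5.
= 908.8 + 94.5 + 1407.5 + 297.6 + 744 + (-457.5)
= 2994.9.

Var[M] = 2994.9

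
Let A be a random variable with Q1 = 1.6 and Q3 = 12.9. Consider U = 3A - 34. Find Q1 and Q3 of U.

a = 3 > 0: Q1(U) = a·Q1(A)+b = -29.2, Q3(U) = a·Q3(A)+b = 4.7.

Q1(U) = -29.2, Q3(U) = 4.7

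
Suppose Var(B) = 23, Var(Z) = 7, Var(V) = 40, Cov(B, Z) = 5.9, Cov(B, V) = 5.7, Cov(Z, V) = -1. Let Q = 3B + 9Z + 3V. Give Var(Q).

Var(Q) = 1501.2

Var(Q) = a²·Var(B) + b²·Var(Z) + c²·Var(V) + 2ab·Cov(B, Z) + 2ac·Cov(B, V) + 2bc·Cov(Z, V), with a = 3, b = 9, c = 3.
= 207 + 567 + 360 + 318.6 + 102.6 + (-54)
= 1501.2.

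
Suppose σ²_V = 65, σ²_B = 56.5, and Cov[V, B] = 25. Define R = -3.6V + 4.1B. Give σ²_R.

σ²_R = a²·σ²_V + b²·σ²_B + 2ab·Cov[V, B] with a = -3.6, b = 4.1.
= (-3.6)²·65 + 4.1²·56.5 + 2·(-3.6)·4.1·25
= 842.4 + 949.765 + (-738) = 1054.165.

σ²_R = 1054.165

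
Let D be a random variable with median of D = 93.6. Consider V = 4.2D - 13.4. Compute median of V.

median of V = 379.72

A linear map preserves order up to sign, so median of V = a·median of D + b = 4.2·93.6 + (-13.4) = 379.72.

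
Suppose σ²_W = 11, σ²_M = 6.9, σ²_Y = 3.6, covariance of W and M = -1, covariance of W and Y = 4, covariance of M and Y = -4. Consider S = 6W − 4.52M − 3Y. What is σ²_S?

σ²_S = 371.12976

σ²_S = a²·σ²_W + b²·σ²_M + c²·σ²_Y + 2ab·covariance of W and M + 2ac·covariance of W and Y + 2bc·covariance of M and Y, with a = 6, b = -4.52, c = -3.
= 396 + 140.96976 + 32.4 + 54.24 + (-144) + (-108.48)
= 371.12976.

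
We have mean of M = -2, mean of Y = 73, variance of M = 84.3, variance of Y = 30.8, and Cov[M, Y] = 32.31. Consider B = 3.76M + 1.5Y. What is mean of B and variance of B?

mean of B = 101.98, variance of B = 1625.55648

mean of B = 3.76·mean of M + 1.5·mean of Y = 3.76·(-2) + 1.5·73 = 101.98.
variance of B = a²·variance of M + b²·variance of Y + 2ab·Cov[M, Y] with a = 3.76, b = 1.5.
= 3.76²·84.3 + 1.5²·30.8 + 2·3.76·1.5·32.31
= 1191.79968 + 69.3 + 364.4568 = 1625.55648.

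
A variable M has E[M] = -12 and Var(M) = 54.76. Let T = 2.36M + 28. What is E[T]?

T = 2.36M + 28 is linear with a = 2.36, b = 28.
E[T] = a·E[M] + b = 2.36·(-12) + 28 = -0.32.

E[T] = -0.32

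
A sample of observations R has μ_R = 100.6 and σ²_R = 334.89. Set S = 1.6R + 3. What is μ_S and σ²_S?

S = 1.6R + 3 is linear with a = 1.6, b = 3.
μ_S = a·μ_R + b = 1.6·100.6 + 3 = 163.96.
σ²_S = a²·σ²_R = 1.6²·334.89 = 857.3184 (the additive constant 3 does not affect variance).

μ_S = 163.96, σ²_S = 857.3184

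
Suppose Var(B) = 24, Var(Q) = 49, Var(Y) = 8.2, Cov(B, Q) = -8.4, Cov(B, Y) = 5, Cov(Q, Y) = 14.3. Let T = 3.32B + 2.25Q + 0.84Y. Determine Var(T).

Var(T) = a²·Var(B) + b²·Var(Q) + c²·Var(Y) + 2ab·Cov(B, Q) + 2ac·Cov(B, Y) + 2bc·Cov(Q, Y), with a = 3.32, b = 2.25, c = 0.84.
= 264.5376 + 248.0625 + 5.78592 + (-125.496) + 27.888 + 54.054
= 474.83202.

Var(T) = 474.83202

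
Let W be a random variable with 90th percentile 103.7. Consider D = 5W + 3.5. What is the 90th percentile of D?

Since a = 5 > 0 the transformation is increasing, so the 90th percentile of D = a·(P_{90} of W) + b = 5·103.7 + 3.5 = 522.

90th percentile of D = 522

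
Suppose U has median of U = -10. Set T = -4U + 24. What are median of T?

A linear map preserves order up to sign, so median of T = a·median of U + b = (-4)·(-10) + 24 = 64.

median of T = 64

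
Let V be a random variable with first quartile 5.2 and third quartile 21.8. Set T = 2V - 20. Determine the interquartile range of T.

IQR(T) = 33.2

IQR of V = Q3 − Q1 = 21.8 − 5.2 = 16.6.
Under T = aV + b, IQR(T) = |a|·IQR(V) = |2|·16.6 = 33.2 (shifts cancel; spread scales by |a|).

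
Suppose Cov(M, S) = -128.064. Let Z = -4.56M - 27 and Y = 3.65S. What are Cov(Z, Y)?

Cov(Z, Y) = a·c·Cov(M, S) = (-4.56)·3.65·(-128.064) = 2131.497216. Additive constants drop out.

Cov(Z, Y) = 2131.497216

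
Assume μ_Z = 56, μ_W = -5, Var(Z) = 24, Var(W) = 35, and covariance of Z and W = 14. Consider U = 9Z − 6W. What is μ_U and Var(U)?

μ_U = 534, Var(U) = 1692

μ_U = 9·μ_Z + (-6)·μ_W = 9·56 + (-6)·(-5) = 534.
Var(U) = a²·Var(Z) + b²·Var(W) + 2ab·covariance of Z and W with a = 9, b = -6.
= 9²·24 + (-6)²·35 + 2·9·(-6)·14
= 1944 + 1260 + (-1512) = 1692.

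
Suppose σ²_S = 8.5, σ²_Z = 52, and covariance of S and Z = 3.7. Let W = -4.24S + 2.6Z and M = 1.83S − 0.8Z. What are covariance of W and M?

covariance of W and M = -143.9582

By bilinearity, covariance of W and M = ac·σ²_S + bd·σ²_Z + (ad+bc)·covariance of S and Z, with a=-4.24, b=2.6, c=1.83, d=-0.8.
ac·σ²_S = (-4.24)·1.83·8.5 = -65.9532
bd·σ²_Z = 2.6·(-0.8)·52 = -108.16
(ad+bc)·covariance of S and Z = (8.15)·3.7 = 30.155
covariance of W and M = -65.9532 + (-108.16) + 30.155 = -143.9582.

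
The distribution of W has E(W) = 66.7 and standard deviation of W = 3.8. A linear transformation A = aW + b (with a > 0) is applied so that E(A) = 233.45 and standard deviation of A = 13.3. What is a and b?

a = 3.5, b = 0

standard deviation of A = a·standard deviation of W (a > 0), so a = 13.3/3.8 = 3.5.
E(A) = a·E(W) + b, so b = 233.45 − 3.5·66.7 = 0.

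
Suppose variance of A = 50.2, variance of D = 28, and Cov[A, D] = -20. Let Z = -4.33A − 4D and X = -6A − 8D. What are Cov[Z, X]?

By bilinearity, Cov[Z, X] = ac·variance of A + bd·variance of D + (ad+bc)·Cov[A, D], with a=-4.33, b=-4, c=-6, d=-8.
ac·variance of A = (-4.33)·(-6)·50.2 = 1304.196
bd·variance of D = (-4)·(-8)·28 = 896
(ad+bc)·Cov[A, D] = (58.64)·(-20) = -1172.8
Cov[Z, X] = 1304.196 + 896 + (-1172.8) = 1027.396.

Cov[Z, X] = 1027.396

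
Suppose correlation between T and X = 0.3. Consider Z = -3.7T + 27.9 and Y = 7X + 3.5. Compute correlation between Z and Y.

correlation between Z and Y = -0.3

Linear rescalings preserve |correlation|; the slopes -3.7 and 7 have opposite signs, so the correlation flips sign: correlation between Z and Y = −correlation between T and X = -0.3.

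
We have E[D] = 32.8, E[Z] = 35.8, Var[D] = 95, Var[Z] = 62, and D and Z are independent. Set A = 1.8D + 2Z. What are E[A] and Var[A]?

E[A] = 1.8·E[D] + 2·E[Z] = 1.8·32.8 + 2·35.8 = 130.64.
Var[A] = a²·Var[D] + b²·Var[Z] + 2ab·covariance of D and Z with a = 1.8, b = 2.
Independence gives covariance of D and Z = 0.
= 1.8²·95 + 2²·62 + 2·1.8·2·0
= 307.8 + 248 + 0 = 555.8.

E[A] = 130.64, Var[A] = 555.8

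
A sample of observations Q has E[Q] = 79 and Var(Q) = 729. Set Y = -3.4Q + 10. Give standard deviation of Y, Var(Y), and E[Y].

standard deviation of Y = 91.8, Var(Y) = 8427.24, E[Y] = -258.6

Y = -3.4Q + 10 is linear with a = -3.4, b = 10.
standard deviation of Q = √729 = 27.
standard deviation of Y = |a|·standard deviation of Q = |-3.4|·27 = 91.8.
Var(Y) = a²·Var(Q) = (-3.4)²·729 = 8427.24 (the additive constant 10 does not affect variance).
E[Y] = a·E[Q] + b = (-3.4)·79 + 10 = -258.6.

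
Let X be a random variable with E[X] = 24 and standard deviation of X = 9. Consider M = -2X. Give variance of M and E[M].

M = -2X is linear with a = -2, b = 0.
variance of X = 9² = 81.
variance of M = a²·variance of X = (-2)²·81 = 324.
E[M] = a·E[X] + b = (-2)·24 = -48.

variance of M = 324, E[M] = -48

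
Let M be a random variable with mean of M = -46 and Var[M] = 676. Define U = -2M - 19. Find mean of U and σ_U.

U = -2M - 19 is linear with a = -2, b = -19.
mean of U = a·mean of M + b = (-2)·(-46) + (-19) = 73.
σ_M = √676 = 26.
σ_U = |a|·σ_M = |-2|·26 = 52.

mean of U = 73, σ_U = 52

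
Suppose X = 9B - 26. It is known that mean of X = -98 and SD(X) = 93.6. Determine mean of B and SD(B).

From X = 9B - 26: mean of X = a·mean of B + b, so mean of B = (mean of X − b)/a = (-98 − (-26))/9 = -8.
SD(X) = |a|·SD(B), so SD(B) = 93.6/|9| = 10.4.

mean of B = -8, SD(B) = 10.4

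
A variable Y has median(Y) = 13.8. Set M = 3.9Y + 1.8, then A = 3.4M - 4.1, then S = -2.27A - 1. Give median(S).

median(M) = 3.9·13.8 + 1.8 = 55.62.
median(A) = 3.4·55.62 + (-4.1) = 185.008.
median(S) = (-2.27)·185.008 + (-1) = -420.96816.

median(S) = -420.96816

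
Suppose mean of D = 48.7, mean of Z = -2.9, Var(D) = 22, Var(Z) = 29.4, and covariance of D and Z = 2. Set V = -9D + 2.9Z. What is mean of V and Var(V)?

mean of V = (-9)·mean of D + 2.9·mean of Z = (-9)·48.7 + 2.9·(-2.9) = -446.71.
Var(V) = a²·Var(D) + b²·Var(Z) + 2ab·covariance of D and Z with a = -9, b = 2.9.
= (-9)²·22 + 2.9²·29.4 + 2·(-9)·2.9·2
= 1782 + 247.254 + (-104.4) = 1924.854.

mean of V = -446.71, Var(V) = 1924.854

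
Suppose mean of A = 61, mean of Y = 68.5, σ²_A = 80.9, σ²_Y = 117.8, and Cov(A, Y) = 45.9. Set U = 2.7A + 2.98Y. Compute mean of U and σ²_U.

mean of U = 2.7·mean of A + 2.98·mean of Y = 2.7·61 + 2.98·68.5 = 368.83.
σ²_U = a²·σ²_A + b²·σ²_Y + 2ab·Cov(A, Y) with a = 2.7, b = 2.98.
= 2.7²·80.9 + 2.98²·117.8 + 2·2.7·2.98·45.9
= 589.761 + 1046.11112 + 738.6228 = 2374.49492.

mean of U = 368.83, σ²_U = 2374.49492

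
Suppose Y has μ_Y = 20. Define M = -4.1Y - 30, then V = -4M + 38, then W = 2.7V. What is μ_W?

μ_W = 1312.2

μ_M = (-4.1)·20 + (-30) = -112.
μ_V = (-4)·(-112) + 38 = 486.
μ_W = 2.7·486 = 1312.2.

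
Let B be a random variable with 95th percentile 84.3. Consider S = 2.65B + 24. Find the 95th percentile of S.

Since a = 2.65 > 0 the transformation is increasing, so the 95th percentile of S = a·(P_{95} of B) + b = 2.65·84.3 + 24 = 247.395.

95th percentile of S = 247.395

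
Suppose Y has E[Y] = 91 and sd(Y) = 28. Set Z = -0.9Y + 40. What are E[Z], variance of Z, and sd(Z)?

E[Z] = -41.9, variance of Z = 635.04, sd(Z) = 25.2

Z = -0.9Y + 40 is linear with a = -0.9, b = 40.
E[Z] = a·E[Y] + b = (-0.9)·91 + 40 = -41.9.
variance of Y = 28² = 784.
variance of Z = a²·variance of Y = (-0.9)²·784 = 635.04 (the additive constant 40 does not affect variance).
sd(Z) = |a|·sd(Y) = |-0.9|·28 = 25.2.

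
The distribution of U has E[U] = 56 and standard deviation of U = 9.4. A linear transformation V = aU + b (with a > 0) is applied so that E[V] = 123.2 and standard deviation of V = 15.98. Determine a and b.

a = 1.7, b = 28

standard deviation of V = a·standard deviation of U (a > 0), so a = 15.98/9.4 = 1.7.
E[V] = a·E[U] + b, so b = 123.2 − 1.7·56 = 28.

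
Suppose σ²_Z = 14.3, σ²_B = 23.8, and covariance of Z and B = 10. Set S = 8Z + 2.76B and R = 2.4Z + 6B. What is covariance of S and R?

covariance of S and R = 1214.928

By bilinearity, covariance of S and R = ac·σ²_Z + bd·σ²_B + (ad+bc)·covariance of Z and B, with a=8, b=2.76, c=2.4, d=6.
ac·σ²_Z = 8·2.4·14.3 = 274.56
bd·σ²_B = 2.76·6·23.8 = 394.128
(ad+bc)·covariance of Z and B = (54.624)·10 = 546.24
covariance of S and R = 274.56 + 394.128 + 546.24 = 1214.928.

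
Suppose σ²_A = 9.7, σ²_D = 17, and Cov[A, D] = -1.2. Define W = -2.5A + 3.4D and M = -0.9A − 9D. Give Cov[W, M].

Cov[W, M] = -521.703

By bilinearity, Cov[W, M] = ac·σ²_A + bd·σ²_D + (ad+bc)·Cov[A, D], with a=-2.5, b=3.4, c=-0.9, d=-9.
ac·σ²_A = (-2.5)·(-0.9)·9.7 = 21.825
bd·σ²_D = 3.4·(-9)·17 = -520.2
(ad+bc)·Cov[A, D] = (19.44)·(-1.2) = -23.328
Cov[W, M] = 21.825 + (-520.2) + (-23.328) = -521.703.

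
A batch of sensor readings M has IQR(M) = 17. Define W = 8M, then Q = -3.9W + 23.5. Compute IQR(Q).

IQR(W) = |8|·17 = 136.
IQR(Q) = |-3.9|·136 = 530.4.

IQR(Q) = 530.4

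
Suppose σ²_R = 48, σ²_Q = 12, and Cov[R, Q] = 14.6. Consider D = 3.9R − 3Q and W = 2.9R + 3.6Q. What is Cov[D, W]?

Cov[D, W] = 491.244

By bilinearity, Cov[D, W] = ac·σ²_R + bd·σ²_Q + (ad+bc)·Cov[R, Q], with a=3.9, b=-3, c=2.9, d=3.6.
ac·σ²_R = 3.9·2.9·48 = 542.88
bd·σ²_Q = (-3)·3.6·12 = -129.6
(ad+bc)·Cov[R, Q] = (5.34)·14.6 = 77.964
Cov[D, W] = 542.88 + (-129.6) + 77.964 = 491.244.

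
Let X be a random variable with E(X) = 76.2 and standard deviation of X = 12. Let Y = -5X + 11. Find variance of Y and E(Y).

Y = -5X + 11 is linear with a = -5, b = 11.
variance of X = 12² = 144.
variance of Y = a²·variance of X = (-5)²·144 = 3600 (the additive constant 11 does not affect variance).
E(Y) = a·E(X) + b = (-5)·76.2 + 11 = -370.

variance of Y = 3600, E(Y) = -370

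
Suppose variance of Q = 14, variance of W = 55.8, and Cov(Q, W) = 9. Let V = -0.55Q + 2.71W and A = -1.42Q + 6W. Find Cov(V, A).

Cov(V, A) = 853.9082

By bilinearity, Cov(V, A) = ac·variance of Q + bd·variance of W + (ad+bc)·Cov(Q, W), with a=-0.55, b=2.71, c=-1.42, d=6.
ac·variance of Q = (-0.55)·(-1.42)·14 = 10.934
bd·variance of W = 2.71·6·55.8 = 907.308
(ad+bc)·Cov(Q, W) = (-7.1482)·9 = -64.3338
Cov(V, A) = 10.934 + 907.308 + (-64.3338) = 853.9082.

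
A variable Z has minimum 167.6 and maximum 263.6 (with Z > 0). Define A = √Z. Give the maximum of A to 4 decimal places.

max(A) = 16.2358

√Z is increasing on this domain, so max(A) comes from max(Z) = 263.6: max(A) = √(263.6) ≈ 16.2358.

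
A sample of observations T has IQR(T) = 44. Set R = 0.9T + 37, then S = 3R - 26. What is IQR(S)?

IQR(S) = 118.8

IQR(R) = |0.9|·44 = 39.6.
IQR(S) = |3|·39.6 = 118.8.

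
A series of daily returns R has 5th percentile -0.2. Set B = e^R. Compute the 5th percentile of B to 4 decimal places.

e^R is increasing, so P_{5}(B) = g(P_{5}(R)) ≈ 0.8187.

5th percentile of B = 0.8187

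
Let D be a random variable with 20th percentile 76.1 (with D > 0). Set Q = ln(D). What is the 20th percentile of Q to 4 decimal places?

ln(D) is increasing, so P_{20}(Q) = g(P_{20}(D)) ≈ 4.332.

20th percentile of Q = 4.332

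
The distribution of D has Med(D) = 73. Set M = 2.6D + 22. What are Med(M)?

Med(M) = 211.8

A linear map preserves order up to sign, so Med(M) = a·Med(D) + b = 2.6·73 + 22 = 211.8.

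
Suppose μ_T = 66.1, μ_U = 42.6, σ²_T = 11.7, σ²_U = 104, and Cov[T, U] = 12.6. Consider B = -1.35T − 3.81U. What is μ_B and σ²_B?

μ_B = (-1.35)·μ_T + (-3.81)·μ_U = (-1.35)·66.1 + (-3.81)·42.6 = -251.541.
σ²_B = a²·σ²_T + b²·σ²_U + 2ab·Cov[T, U] with a = -1.35, b = -3.81.
= (-1.35)²·11.7 + (-3.81)²·104 + 2·(-1.35)·(-3.81)·12.6
= 21.32325 + 1509.6744 + 129.6162 = 1660.61385.

μ_B = -251.541, σ²_B = 1660.61385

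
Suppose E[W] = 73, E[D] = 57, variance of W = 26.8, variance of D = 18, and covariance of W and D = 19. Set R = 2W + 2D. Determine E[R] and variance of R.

E[R] = 2·E[W] + 2·E[D] = 2·73 + 2·57 = 260.
variance of R = a²·variance of W + b²·variance of D + 2ab·covariance of W and D with a = 2, b = 2.
= 2²·26.8 + 2²·18 + 2·2·2·19
= 107.2 + 72 + 152 = 331.2.

E[R] = 260, variance of R = 331.2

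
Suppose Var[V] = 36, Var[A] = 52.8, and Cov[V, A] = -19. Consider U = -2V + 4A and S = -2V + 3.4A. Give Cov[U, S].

Cov[U, S] = 1143.28

By bilinearity, Cov[U, S] = ac·Var[V] + bd·Var[A] + (ad+bc)·Cov[V, A], with a=-2, b=4, c=-2, d=3.4.
ac·Var[V] = (-2)·(-2)·36 = 144
bd·Var[A] = 4·3.4·52.8 = 718.08
(ad+bc)·Cov[V, A] = (-14.8)·(-19) = 281.2
Cov[U, S] = 144 + 718.08 + 281.2 = 1143.28.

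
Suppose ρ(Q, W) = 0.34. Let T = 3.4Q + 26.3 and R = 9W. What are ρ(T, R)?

ρ(T, R) = 0.34

Linear rescalings preserve correlation up to sign; here the slopes 3.4 and 9 have the same sign, so ρ(T, R) = ρ(Q, W) = 0.34.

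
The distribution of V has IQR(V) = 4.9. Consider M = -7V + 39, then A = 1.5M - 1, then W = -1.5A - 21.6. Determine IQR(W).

IQR(M) = |-7|·4.9 = 34.3.
IQR(A) = |1.5|·34.3 = 51.45.
IQR(W) = |-1.5|·51.45 = 77.175.

IQR(W) = 77.175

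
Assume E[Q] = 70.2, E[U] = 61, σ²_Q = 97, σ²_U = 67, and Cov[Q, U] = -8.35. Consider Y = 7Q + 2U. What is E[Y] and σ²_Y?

E[Y] = 7·E[Q] + 2·E[U] = 7·70.2 + 2·61 = 613.4.
σ²_Y = a²·σ²_Q + b²·σ²_U + 2ab·Cov[Q, U] with a = 7, b = 2.
= 7²·97 + 2²·67 + 2·7·2·(-8.35)
= 4753 + 268 + (-233.8) = 4787.2.

E[Y] = 613.4, σ²_Y = 4787.2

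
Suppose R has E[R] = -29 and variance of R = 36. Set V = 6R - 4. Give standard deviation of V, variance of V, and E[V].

standard deviation of V = 36, variance of V = 1296, E[V] = -178

V = 6R - 4 is linear with a = 6, b = -4.
standard deviation of R = √36 = 6.
standard deviation of V = |a|·standard deviation of R = |6|·6 = 36.
variance of V = a²·variance of R = 6²·36 = 1296 (the additive constant -4 does not affect variance).
E[V] = a·E[R] + b = 6·(-29) + (-4) = -178.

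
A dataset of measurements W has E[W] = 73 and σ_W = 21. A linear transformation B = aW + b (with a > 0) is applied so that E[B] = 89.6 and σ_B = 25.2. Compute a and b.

a = 1.2, b = 2

σ_B = a·σ_W (a > 0), so a = 25.2/21 = 1.2.
E[B] = a·E[W] + b, so b = 89.6 − 1.2·73 = 2.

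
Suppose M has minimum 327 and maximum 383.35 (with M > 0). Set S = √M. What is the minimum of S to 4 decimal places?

√M is increasing on this domain, so min(S) comes from min(M) = 327: min(S) = √(327) ≈ 18.0831.

min(S) = 18.0831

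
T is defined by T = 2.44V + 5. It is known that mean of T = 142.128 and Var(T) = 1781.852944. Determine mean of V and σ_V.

mean of V = 56.2, σ_V = 17.3

From T = 2.44V + 5: mean of T = a·mean of V + b, so mean of V = (mean of T − b)/a = (142.128 − 5)/2.44 = 56.2.
σ_T = √1781.852944 = 42.212.
σ_T = |a|·σ_V, so σ_V = 42.212/|2.44| = 17.3.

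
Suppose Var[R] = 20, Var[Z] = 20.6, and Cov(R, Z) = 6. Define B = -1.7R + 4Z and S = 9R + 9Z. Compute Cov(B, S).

Cov(B, S) = 559.8

By bilinearity, Cov(B, S) = ac·Var[R] + bd·Var[Z] + (ad+bc)·Cov(R, Z), with a=-1.7, b=4, c=9, d=9.
ac·Var[R] = (-1.7)·9·20 = -306
bd·Var[Z] = 4·9·20.6 = 741.6
(ad+bc)·Cov(R, Z) = (20.7)·6 = 124.2
Cov(B, S) = -306 + 741.6 + 124.2 = 559.8.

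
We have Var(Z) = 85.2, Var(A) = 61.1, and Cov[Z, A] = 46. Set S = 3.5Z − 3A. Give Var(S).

Var(S) = 627.6

Var(S) = a²·Var(Z) + b²·Var(A) + 2ab·Cov[Z, A] with a = 3.5, b = -3.
= 3.5²·85.2 + (-3)²·61.1 + 2·3.5·(-3)·46
= 1043.7 + 549.9 + (-966) = 627.6.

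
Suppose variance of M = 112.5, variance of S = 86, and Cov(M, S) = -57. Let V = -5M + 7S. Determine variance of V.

variance of V = 11016.5

variance of V = a²·variance of M + b²·variance of S + 2ab·Cov(M, S) with a = -5, b = 7.
= (-5)²·112.5 + 7²·86 + 2·(-5)·7·(-57)
= 2812.5 + 4214 + 3990 = 11016.5.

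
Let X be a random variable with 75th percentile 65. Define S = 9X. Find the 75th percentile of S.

Since a = 9 > 0 the transformation is increasing, so the 75th percentile of S = a·(P_{75} of X) + b = 9·65 = 585.

75th percentile of S = 585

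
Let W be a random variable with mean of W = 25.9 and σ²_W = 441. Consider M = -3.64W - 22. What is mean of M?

mean of M = -116.276

M = -3.64W - 22 is linear with a = -3.64, b = -22.
mean of M = a·mean of W + b = (-3.64)·25.9 + (-22) = -116.276.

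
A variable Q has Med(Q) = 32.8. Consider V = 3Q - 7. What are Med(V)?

Med(V) = 91.4

A linear map preserves order up to sign, so Med(V) = a·Med(Q) + b = 3·32.8 + (-7) = 91.4.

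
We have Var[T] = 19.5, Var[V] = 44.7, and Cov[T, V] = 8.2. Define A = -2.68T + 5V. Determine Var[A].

Var[A] = 1037.7968

Var[A] = a²·Var[T] + b²·Var[V] + 2ab·Cov[T, V] with a = -2.68, b = 5.
= (-2.68)²·19.5 + 5²·44.7 + 2·(-2.68)·5·8.2
= 140.0568 + 1117.5 + (-219.76) = 1037.7968.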